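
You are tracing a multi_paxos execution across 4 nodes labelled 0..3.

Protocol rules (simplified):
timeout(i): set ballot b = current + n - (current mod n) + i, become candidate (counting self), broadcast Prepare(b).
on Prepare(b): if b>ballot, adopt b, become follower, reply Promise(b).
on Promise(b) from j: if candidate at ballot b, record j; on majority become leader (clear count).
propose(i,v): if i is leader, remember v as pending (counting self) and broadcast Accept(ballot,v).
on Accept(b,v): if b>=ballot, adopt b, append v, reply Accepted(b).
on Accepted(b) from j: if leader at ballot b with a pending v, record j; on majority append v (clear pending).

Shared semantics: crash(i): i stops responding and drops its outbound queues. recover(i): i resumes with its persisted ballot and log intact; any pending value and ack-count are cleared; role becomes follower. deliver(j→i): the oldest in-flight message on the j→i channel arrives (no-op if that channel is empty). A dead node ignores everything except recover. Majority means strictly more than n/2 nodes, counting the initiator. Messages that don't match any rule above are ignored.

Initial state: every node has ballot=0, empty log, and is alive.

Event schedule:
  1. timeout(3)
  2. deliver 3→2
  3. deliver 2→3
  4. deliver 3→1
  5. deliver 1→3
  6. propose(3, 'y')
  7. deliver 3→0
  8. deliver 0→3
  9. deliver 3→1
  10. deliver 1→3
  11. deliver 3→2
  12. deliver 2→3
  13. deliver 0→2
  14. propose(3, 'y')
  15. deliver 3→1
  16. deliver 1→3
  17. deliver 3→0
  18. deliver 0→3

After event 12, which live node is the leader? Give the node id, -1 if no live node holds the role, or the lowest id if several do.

3

step 1 timeout(3): 3={cand,b=7,log=-}
step 2 deliver 3→2: 2={foll,b=7,log=-}
step 3 deliver 2→3: —
step 4 deliver 3→1: 1={foll,b=7,log=-}
step 5 deliver 1→3: 3={lead,b=7,log=-}
step 6 propose(3,'y'): —
step 7 deliver 3→0: 0={foll,b=7,log=-}
step 8 deliver 0→3: —
step 9 deliver 3→1: 1={foll,b=7,log=y}
step 10 deliver 1→3: —
step 11 deliver 3→2: 2={foll,b=7,log=y}
step 12 deliver 2→3: 3={lead,b=7,log=y}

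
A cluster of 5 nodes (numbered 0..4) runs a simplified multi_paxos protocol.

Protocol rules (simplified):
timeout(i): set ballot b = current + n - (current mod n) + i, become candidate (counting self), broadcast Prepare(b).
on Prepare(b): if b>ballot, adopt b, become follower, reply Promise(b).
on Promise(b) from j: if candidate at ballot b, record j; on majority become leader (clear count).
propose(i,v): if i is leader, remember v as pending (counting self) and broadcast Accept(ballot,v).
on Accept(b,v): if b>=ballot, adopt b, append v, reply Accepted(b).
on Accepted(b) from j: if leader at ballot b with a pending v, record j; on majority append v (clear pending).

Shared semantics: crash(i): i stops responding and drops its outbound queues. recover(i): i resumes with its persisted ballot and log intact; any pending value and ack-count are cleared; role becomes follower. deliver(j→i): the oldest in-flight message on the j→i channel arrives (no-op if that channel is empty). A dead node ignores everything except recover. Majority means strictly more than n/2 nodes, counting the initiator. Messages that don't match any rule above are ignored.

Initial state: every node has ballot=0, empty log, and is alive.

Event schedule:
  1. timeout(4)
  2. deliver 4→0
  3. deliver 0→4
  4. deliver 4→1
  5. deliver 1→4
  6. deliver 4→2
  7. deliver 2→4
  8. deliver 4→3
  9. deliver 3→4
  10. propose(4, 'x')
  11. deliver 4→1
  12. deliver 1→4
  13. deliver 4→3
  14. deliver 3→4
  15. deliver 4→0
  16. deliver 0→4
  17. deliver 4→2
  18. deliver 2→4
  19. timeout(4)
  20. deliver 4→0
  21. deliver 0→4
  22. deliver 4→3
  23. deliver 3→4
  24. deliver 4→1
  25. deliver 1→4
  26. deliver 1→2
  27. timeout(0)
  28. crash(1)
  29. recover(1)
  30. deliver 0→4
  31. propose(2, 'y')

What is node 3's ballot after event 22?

[1] timeout(4) → N4(cand b9 [-])
[2] deliver 4→0 → N0(foll b9 [-])
[3] deliver 0→4 → ∅
[4] deliver 4→1 → N1(foll b9 [-])
[5] deliver 1→4 → N4(lead b9 [-])
[6] deliver 4→2 → N2(foll b9 [-])
[7] deliver 2→4 → ∅
[8] deliver 4→3 → N3(foll b9 [-])
[9] deliver 3→4 → ∅
[10] propose(4,'x') → ∅
[11] deliver 4→1 → N1(foll b9 [x])
[12] deliver 1→4 → ∅
[13] deliver 4→3 → N3(foll b9 [x])
[14] deliver 3→4 → N4(lead b9 [x])
[15] deliver 4→0 → N0(foll b9 [x])
[16] deliver 0→4 → ∅
[17] deliver 4→2 → N2(foll b9 [x])
[18] deliver 2→4 → ∅
[19] timeout(4) → N4(cand b14 [x])
[20] deliver 4→0 → N0(foll b14 [x])
[21] deliver 0→4 → ∅
[22] deliver 4→3 → N3(foll b14 [x])

14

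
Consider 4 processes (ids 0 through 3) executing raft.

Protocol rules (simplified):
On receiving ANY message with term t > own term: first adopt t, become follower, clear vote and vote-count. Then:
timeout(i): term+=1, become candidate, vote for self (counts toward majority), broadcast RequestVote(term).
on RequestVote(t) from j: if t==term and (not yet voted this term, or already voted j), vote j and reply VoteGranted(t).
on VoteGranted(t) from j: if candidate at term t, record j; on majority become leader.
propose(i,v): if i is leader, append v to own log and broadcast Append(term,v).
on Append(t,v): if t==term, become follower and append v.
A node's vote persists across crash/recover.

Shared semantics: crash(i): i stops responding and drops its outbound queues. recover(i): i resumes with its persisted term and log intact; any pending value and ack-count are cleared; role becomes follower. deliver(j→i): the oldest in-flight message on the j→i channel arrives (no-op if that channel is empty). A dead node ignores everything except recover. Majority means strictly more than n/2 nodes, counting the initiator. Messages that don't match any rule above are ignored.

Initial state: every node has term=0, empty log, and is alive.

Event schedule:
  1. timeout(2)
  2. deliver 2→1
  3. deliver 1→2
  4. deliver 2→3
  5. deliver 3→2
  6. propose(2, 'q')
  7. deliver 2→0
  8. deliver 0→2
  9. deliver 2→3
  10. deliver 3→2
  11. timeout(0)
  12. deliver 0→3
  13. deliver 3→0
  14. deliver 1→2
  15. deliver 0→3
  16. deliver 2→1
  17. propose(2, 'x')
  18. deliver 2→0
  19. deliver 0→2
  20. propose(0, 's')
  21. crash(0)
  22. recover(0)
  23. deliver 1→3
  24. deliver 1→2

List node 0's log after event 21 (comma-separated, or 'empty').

empty

e1 timeout(2): 2[cand,t=1,-]
e2 deliver 2→1: 1[foll,t=1,-]
e3 deliver 1→2: ·
e4 deliver 2→3: 3[foll,t=1,-]
e5 deliver 3→2: 2[lead,t=1,-]
e6 propose(2,'q'): 2[lead,t=1,q]
e7 deliver 2→0: 0[foll,t=1,-]
e8 deliver 0→2: ·
e9 deliver 2→3: 3[foll,t=1,q]
e10 deliver 3→2: ·
e11 timeout(0): 0[cand,t=2,-]
e12 deliver 0→3: 3[foll,t=2,q]
e13 deliver 3→0: ·
e14 deliver 1→2: ·
e15 deliver 0→3: ·
e16 deliver 2→1: 1[foll,t=1,q]
e17 propose(2,'x'): 2[lead,t=1,q,x]
e18 deliver 2→0: ·
e19 deliver 0→2: 2[foll,t=2,q,x]
e20 propose(0,'s'): ·
e21 crash(0): 0[✗cand,t=2,-]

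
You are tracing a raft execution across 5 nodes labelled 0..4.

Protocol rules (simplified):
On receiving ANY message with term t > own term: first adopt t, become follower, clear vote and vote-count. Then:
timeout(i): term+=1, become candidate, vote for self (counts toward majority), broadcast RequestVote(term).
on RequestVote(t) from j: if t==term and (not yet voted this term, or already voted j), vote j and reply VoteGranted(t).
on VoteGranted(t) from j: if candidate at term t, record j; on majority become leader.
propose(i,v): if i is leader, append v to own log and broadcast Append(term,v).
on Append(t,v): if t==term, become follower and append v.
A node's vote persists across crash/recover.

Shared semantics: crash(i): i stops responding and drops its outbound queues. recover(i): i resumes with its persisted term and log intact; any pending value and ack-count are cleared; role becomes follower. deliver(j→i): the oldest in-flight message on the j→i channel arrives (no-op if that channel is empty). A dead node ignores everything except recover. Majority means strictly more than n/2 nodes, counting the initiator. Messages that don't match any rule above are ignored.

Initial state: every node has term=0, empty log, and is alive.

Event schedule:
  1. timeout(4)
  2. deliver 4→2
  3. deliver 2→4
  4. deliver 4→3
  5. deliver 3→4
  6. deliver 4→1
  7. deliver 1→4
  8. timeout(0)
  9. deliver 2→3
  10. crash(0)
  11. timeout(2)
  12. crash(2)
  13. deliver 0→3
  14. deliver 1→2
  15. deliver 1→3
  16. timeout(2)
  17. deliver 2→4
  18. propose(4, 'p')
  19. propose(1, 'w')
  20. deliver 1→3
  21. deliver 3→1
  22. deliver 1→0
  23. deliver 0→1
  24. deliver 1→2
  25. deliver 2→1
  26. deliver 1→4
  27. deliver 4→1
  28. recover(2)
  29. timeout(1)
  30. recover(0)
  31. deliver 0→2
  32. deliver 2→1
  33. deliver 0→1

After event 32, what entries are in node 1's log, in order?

p

1. timeout(4):  <4:cand t1 ->
2. deliver 4→2:  <2:foll t1 ->
3. deliver 2→4:  nop
4. deliver 4→3:  <3:foll t1 ->
5. deliver 3→4:  <4:lead t1 ->
6. deliver 4→1:  <1:foll t1 ->
7. deliver 1→4:  nop
8. timeout(0):  <0:cand t1 ->
9. deliver 2→3:  nop
10. crash(0):  <0:✗cand t1 ->
11. timeout(2):  <2:cand t2 ->
12. crash(2):  <2:✗cand t2 ->
13. deliver 0→3:  nop
14. deliver 1→2:  nop
15. deliver 1→3:  nop
16. timeout(2):  nop
17. deliver 2→4:  nop
18. propose(4,'p'):  <4:lead t1 p>
19. propose(1,'w'):  nop
20. deliver 1→3:  nop
21. deliver 3→1:  nop
22. deliver 1→0:  nop
23. deliver 0→1:  nop
24. deliver 1→2:  nop
25. deliver 2→1:  nop
26. deliver 1→4:  nop
27. deliver 4→1:  <1:foll t1 p>
28. recover(2):  <2:foll t2 ->
29. timeout(1):  <1:cand t2 p>
30. recover(0):  <0:foll t1 ->
31. deliver 0→2:  nop
32. deliver 2→1:  nop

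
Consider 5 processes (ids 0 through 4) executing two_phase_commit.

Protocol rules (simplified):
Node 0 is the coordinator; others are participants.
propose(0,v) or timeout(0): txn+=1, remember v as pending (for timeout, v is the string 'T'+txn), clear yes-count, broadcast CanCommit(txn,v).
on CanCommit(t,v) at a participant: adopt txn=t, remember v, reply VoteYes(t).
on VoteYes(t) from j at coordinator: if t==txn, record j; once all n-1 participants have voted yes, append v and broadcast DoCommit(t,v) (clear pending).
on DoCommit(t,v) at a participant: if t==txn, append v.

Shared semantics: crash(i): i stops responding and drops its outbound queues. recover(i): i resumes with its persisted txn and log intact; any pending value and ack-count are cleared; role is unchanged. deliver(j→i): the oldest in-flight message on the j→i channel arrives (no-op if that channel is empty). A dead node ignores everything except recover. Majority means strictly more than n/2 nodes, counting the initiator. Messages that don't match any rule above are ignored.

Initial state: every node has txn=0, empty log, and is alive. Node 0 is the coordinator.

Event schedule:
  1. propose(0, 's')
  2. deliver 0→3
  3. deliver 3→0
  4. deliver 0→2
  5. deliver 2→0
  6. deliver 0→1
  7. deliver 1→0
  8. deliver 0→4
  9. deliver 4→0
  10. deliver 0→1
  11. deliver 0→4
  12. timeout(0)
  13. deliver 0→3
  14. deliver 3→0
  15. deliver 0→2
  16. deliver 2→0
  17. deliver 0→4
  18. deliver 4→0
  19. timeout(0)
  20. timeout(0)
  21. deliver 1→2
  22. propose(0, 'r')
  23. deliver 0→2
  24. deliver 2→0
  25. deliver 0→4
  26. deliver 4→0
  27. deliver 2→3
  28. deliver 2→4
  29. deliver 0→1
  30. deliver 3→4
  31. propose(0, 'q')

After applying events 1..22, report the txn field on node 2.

step 1 propose(0,'s'): 0={coor,t=1,log=-}
step 2 deliver 0→3: 3={part,t=1,log=-}
step 3 deliver 3→0: —
step 4 deliver 0→2: 2={part,t=1,log=-}
step 5 deliver 2→0: —
step 6 deliver 0→1: 1={part,t=1,log=-}
step 7 deliver 1→0: —
step 8 deliver 0→4: 4={part,t=1,log=-}
step 9 deliver 4→0: 0={coor,t=1,log=s}
step 10 deliver 0→1: 1={part,t=1,log=s}
step 11 deliver 0→4: 4={part,t=1,log=s}
step 12 timeout(0): 0={coor,t=2,log=s}
step 13 deliver 0→3: 3={part,t=1,log=s}
step 14 deliver 3→0: —
step 15 deliver 0→2: 2={part,t=1,log=s}
step 16 deliver 2→0: —
step 17 deliver 0→4: 4={part,t=2,log=s}
step 18 deliver 4→0: —
step 19 timeout(0): 0={coor,t=3,log=s}
step 20 timeout(0): 0={coor,t=4,log=s}
step 21 deliver 1→2: —
step 22 propose(0,'r'): 0={coor,t=5,log=s}

1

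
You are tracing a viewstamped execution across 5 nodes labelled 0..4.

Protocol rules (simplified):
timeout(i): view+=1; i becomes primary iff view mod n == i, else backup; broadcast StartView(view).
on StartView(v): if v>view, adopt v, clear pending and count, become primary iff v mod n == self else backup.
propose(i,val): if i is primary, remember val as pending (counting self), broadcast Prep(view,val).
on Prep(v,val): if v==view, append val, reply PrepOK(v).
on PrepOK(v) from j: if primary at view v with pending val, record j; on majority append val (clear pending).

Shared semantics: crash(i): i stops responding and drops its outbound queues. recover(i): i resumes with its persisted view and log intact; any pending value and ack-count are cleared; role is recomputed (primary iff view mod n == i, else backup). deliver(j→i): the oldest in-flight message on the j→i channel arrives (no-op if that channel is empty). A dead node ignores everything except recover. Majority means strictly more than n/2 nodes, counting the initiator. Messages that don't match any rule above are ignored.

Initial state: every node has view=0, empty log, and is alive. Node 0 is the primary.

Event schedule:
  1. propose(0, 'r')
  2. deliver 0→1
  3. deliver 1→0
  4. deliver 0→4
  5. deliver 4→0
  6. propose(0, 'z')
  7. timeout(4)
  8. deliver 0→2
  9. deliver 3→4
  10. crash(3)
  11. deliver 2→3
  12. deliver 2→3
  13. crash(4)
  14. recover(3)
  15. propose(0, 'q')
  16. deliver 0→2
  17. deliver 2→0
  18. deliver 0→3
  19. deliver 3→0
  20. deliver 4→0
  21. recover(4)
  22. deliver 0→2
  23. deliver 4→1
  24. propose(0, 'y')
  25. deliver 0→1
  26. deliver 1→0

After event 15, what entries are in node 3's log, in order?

[1] propose(0,'r') → ∅
[2] deliver 0→1 → N1(back v0 [r])
[3] deliver 1→0 → ∅
[4] deliver 0→4 → N4(back v0 [r])
[5] deliver 4→0 → N0(prim v0 [r])
[6] propose(0,'z') → ∅
[7] timeout(4) → N4(back v1 [r])
[8] deliver 0→2 → N2(back v0 [r])
[9] deliver 3→4 → ∅
[10] crash(3) → N3(✗back v0 [-])
[11] deliver 2→3 → ∅
[12] deliver 2→3 → ∅
[13] crash(4) → N4(✗back v1 [r])
[14] recover(3) → N3(back v0 [-])
[15] propose(0,'q') → ∅

empty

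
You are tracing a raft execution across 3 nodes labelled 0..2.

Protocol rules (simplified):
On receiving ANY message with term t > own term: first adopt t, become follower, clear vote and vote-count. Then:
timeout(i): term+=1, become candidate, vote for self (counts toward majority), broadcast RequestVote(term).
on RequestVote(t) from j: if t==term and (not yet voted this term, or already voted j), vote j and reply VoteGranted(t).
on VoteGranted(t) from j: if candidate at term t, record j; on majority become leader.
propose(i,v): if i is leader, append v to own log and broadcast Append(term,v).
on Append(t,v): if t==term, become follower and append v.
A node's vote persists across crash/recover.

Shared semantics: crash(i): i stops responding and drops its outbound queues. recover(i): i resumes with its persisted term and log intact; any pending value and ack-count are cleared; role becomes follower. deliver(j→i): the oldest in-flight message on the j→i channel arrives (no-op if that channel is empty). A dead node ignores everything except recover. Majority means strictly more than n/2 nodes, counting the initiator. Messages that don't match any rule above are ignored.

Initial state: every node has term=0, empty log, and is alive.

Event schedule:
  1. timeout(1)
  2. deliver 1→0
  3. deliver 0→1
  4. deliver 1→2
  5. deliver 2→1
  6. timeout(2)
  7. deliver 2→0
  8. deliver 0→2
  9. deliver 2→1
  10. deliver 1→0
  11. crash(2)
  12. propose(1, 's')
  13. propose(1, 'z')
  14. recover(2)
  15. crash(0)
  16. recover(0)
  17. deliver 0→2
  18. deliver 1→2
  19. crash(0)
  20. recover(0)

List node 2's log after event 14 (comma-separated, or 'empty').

step 1 timeout(1): 1={cand,t=1,log=-}
step 2 deliver 1→0: 0={foll,t=1,log=-}
step 3 deliver 0→1: 1={lead,t=1,log=-}
step 4 deliver 1→2: 2={foll,t=1,log=-}
step 5 deliver 2→1: —
step 6 timeout(2): 2={cand,t=2,log=-}
step 7 deliver 2→0: 0={foll,t=2,log=-}
step 8 deliver 0→2: 2={lead,t=2,log=-}
step 9 deliver 2→1: 1={foll,t=2,log=-}
step 10 deliver 1→0: —
step 11 crash(2): 2={✗lead,t=2,log=-}
step 12 propose(1,'s'): —
step 13 propose(1,'z'): —
step 14 recover(2): 2={foll,t=2,log=-}

empty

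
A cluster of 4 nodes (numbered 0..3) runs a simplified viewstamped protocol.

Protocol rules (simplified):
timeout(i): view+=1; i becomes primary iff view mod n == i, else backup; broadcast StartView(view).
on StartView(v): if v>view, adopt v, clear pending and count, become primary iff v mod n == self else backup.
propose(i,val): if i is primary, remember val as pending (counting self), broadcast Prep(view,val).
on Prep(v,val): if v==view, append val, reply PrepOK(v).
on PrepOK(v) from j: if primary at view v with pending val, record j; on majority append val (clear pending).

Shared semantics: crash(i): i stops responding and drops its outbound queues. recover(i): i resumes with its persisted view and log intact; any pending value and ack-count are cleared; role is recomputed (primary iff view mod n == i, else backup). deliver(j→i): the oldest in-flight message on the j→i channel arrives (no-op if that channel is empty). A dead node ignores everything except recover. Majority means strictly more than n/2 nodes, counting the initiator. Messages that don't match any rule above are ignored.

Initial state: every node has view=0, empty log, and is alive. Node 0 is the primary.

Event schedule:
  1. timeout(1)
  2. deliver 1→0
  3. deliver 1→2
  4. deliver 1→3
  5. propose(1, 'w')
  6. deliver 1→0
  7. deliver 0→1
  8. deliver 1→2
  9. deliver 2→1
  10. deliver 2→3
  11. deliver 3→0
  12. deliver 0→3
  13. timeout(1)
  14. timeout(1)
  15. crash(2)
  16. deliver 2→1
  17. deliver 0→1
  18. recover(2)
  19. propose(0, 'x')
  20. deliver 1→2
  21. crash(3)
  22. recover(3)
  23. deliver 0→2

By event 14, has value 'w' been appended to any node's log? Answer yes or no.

yes

step 1 timeout(1): 1={prim,v=1,log=-}
step 2 deliver 1→0: 0={back,v=1,log=-}
step 3 deliver 1→2: 2={back,v=1,log=-}
step 4 deliver 1→3: 3={back,v=1,log=-}
step 5 propose(1,'w'): —
step 6 deliver 1→0: 0={back,v=1,log=w}
step 7 deliver 0→1: —
step 8 deliver 1→2: 2={back,v=1,log=w}
step 9 deliver 2→1: 1={prim,v=1,log=w}
step 10 deliver 2→3: —
step 11 deliver 3→0: —
step 12 deliver 0→3: —
step 13 timeout(1): 1={back,v=2,log=w}
step 14 timeout(1): 1={back,v=3,log=w}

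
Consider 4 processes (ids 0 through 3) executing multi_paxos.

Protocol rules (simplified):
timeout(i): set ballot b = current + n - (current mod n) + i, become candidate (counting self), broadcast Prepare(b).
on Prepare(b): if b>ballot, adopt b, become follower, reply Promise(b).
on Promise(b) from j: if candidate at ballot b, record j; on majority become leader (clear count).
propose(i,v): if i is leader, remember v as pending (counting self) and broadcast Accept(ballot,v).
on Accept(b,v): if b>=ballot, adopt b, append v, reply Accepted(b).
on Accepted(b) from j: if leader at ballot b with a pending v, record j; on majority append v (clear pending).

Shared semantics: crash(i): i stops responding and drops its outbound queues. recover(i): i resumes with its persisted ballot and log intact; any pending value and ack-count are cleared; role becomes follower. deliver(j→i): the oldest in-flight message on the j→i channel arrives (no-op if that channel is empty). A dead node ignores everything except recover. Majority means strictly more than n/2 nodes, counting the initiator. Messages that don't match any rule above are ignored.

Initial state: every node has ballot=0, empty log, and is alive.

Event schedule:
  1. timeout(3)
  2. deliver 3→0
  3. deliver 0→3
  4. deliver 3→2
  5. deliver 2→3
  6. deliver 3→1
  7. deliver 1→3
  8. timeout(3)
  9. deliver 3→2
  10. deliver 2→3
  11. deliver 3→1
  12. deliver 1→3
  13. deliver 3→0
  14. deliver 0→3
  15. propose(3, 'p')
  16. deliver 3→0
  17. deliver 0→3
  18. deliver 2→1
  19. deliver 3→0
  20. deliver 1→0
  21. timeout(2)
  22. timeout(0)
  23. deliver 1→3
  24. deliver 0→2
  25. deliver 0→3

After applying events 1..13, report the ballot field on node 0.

11

step 1 timeout(3): 3={cand,b=7,log=-}
step 2 deliver 3→0: 0={foll,b=7,log=-}
step 3 deliver 0→3: —
step 4 deliver 3→2: 2={foll,b=7,log=-}
step 5 deliver 2→3: 3={lead,b=7,log=-}
step 6 deliver 3→1: 1={foll,b=7,log=-}
step 7 deliver 1→3: —
step 8 timeout(3): 3={cand,b=11,log=-}
step 9 deliver 3→2: 2={foll,b=11,log=-}
step 10 deliver 2→3: —
step 11 deliver 3→1: 1={foll,b=11,log=-}
step 12 deliver 1→3: 3={lead,b=11,log=-}
step 13 deliver 3→0: 0={foll,b=11,log=-}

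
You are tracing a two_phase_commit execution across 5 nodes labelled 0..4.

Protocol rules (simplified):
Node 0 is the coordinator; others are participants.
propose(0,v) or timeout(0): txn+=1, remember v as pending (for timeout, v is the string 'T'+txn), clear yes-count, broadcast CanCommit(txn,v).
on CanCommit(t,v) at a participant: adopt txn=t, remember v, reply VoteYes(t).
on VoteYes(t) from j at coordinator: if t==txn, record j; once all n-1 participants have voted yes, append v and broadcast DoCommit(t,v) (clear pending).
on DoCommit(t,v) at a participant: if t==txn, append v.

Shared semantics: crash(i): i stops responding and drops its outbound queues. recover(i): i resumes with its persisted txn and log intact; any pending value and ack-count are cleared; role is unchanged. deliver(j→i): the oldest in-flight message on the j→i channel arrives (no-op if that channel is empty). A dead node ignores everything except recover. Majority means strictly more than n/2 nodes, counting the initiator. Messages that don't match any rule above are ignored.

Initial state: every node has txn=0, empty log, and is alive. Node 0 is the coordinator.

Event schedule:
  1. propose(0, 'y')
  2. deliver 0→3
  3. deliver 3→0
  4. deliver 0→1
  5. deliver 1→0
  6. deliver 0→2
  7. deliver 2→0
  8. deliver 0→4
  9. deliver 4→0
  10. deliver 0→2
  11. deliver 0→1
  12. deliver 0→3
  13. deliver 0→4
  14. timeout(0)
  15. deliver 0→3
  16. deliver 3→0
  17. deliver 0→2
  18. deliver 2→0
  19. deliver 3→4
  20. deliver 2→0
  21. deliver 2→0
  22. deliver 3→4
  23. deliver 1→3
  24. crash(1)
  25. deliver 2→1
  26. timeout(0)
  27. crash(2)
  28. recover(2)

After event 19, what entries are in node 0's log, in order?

step 1 propose(0,'y'): 0={coor,t=1,log=-}
step 2 deliver 0→3: 3={part,t=1,log=-}
step 3 deliver 3→0: —
step 4 deliver 0→1: 1={part,t=1,log=-}
step 5 deliver 1→0: —
step 6 deliver 0→2: 2={part,t=1,log=-}
step 7 deliver 2→0: —
step 8 deliver 0→4: 4={part,t=1,log=-}
step 9 deliver 4→0: 0={coor,t=1,log=y}
step 10 deliver 0→2: 2={part,t=1,log=y}
step 11 deliver 0→1: 1={part,t=1,log=y}
step 12 deliver 0→3: 3={part,t=1,log=y}
step 13 deliver 0→4: 4={part,t=1,log=y}
step 14 timeout(0): 0={coor,t=2,log=y}
step 15 deliver 0→3: 3={part,t=2,log=y}
step 16 deliver 3→0: —
step 17 deliver 0→2: 2={part,t=2,log=y}
step 18 deliver 2→0: —
step 19 deliver 3→4: —

y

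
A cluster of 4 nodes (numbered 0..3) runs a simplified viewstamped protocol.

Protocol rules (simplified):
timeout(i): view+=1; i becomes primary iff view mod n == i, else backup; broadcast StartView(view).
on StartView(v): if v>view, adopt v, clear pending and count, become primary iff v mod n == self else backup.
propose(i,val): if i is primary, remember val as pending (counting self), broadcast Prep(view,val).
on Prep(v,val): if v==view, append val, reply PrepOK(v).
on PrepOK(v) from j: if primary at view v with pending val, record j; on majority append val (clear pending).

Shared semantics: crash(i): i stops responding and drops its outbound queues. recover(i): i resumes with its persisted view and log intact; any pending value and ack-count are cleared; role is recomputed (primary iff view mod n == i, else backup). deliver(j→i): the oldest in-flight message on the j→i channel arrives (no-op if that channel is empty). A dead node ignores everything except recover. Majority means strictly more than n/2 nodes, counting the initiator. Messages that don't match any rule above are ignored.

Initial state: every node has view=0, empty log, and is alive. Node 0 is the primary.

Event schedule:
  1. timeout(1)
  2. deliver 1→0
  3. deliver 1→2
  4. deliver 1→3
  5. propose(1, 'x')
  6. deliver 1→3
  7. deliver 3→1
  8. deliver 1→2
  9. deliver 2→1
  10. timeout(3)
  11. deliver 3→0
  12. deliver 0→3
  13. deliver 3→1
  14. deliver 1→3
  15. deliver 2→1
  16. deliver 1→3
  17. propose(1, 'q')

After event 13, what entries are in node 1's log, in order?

x

e1 timeout(1): 1[prim,v=1,-]
e2 deliver 1→0: 0[back,v=1,-]
e3 deliver 1→2: 2[back,v=1,-]
e4 deliver 1→3: 3[back,v=1,-]
e5 propose(1,'x'): ·
e6 deliver 1→3: 3[back,v=1,x]
e7 deliver 3→1: ·
e8 deliver 1→2: 2[back,v=1,x]
e9 deliver 2→1: 1[prim,v=1,x]
e10 timeout(3): 3[back,v=2,x]
e11 deliver 3→0: 0[back,v=2,-]
e12 deliver 0→3: ·
e13 deliver 3→1: 1[back,v=2,x]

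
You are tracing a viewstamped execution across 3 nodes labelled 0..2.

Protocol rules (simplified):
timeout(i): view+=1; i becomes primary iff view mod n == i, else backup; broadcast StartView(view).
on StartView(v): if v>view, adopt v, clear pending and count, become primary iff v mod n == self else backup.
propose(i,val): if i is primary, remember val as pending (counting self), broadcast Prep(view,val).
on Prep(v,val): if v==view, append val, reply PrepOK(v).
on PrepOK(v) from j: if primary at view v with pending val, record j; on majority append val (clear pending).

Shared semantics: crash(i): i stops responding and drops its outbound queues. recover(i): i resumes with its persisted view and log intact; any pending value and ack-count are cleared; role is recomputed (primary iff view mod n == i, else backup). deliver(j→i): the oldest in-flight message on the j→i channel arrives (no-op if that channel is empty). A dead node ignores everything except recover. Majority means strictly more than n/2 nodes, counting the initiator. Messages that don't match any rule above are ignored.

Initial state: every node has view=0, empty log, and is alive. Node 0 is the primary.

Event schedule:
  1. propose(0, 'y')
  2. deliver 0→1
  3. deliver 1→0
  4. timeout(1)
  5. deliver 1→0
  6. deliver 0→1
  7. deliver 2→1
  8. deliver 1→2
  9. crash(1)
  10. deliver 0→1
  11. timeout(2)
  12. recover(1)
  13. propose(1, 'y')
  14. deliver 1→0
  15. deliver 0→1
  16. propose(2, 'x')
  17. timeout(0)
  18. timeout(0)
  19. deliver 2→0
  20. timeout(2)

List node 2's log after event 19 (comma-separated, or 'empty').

empty

after 1 — propose(0,'y'): ·
after 2 — deliver 0→1: n1:back/v0/[y]
after 3 — deliver 1→0: n0:prim/v0/[y]
after 4 — timeout(1): n1:prim/v1/[y]
after 5 — deliver 1→0: n0:back/v1/[y]
after 6 — deliver 0→1: ·
after 7 — deliver 2→1: ·
after 8 — deliver 1→2: n2:back/v1/[-]
after 9 — crash(1): n1:✗prim/v1/[y]
after 10 — deliver 0→1: ·
after 11 — timeout(2): n2:prim/v2/[-]
after 12 — recover(1): n1:prim/v1/[y]
after 13 — propose(1,'y'): ·
after 14 — deliver 1→0: n0:back/v1/[y,y]
after 15 — deliver 0→1: n1:prim/v1/[y,y]
after 16 — propose(2,'x'): ·
after 17 — timeout(0): n0:back/v2/[y,y]
after 18 — timeout(0): n0:prim/v3/[y,y]
after 19 — deliver 2→0: ·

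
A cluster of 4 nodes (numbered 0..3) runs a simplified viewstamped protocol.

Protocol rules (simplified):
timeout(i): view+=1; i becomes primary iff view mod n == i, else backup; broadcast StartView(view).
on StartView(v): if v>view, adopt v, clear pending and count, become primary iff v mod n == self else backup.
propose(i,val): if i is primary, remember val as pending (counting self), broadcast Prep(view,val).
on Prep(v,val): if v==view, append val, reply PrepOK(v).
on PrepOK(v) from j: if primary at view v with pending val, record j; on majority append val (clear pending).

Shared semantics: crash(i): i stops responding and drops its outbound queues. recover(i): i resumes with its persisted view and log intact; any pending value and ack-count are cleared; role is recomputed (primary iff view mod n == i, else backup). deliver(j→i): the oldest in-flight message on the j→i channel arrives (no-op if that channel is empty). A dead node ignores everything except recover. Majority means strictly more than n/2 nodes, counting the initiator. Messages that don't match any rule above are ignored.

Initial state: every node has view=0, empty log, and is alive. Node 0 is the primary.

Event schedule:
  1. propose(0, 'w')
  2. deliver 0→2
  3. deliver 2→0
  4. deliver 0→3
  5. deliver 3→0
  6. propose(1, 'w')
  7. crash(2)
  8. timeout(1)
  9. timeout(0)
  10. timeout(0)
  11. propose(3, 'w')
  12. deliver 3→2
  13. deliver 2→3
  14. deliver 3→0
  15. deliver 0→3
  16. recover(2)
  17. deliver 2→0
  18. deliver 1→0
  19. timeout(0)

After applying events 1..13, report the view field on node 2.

0

e1 propose(0,'w'): ·
e2 deliver 0→2: 2[back,v=0,w]
e3 deliver 2→0: ·
e4 deliver 0→3: 3[back,v=0,w]
e5 deliver 3→0: 0[prim,v=0,w]
e6 propose(1,'w'): ·
e7 crash(2): 2[✗back,v=0,w]
e8 timeout(1): 1[prim,v=1,-]
e9 timeout(0): 0[back,v=1,w]
e10 timeout(0): 0[back,v=2,w]
e11 propose(3,'w'): ·
e12 deliver 3→2: ·
e13 deliver 2→3: ·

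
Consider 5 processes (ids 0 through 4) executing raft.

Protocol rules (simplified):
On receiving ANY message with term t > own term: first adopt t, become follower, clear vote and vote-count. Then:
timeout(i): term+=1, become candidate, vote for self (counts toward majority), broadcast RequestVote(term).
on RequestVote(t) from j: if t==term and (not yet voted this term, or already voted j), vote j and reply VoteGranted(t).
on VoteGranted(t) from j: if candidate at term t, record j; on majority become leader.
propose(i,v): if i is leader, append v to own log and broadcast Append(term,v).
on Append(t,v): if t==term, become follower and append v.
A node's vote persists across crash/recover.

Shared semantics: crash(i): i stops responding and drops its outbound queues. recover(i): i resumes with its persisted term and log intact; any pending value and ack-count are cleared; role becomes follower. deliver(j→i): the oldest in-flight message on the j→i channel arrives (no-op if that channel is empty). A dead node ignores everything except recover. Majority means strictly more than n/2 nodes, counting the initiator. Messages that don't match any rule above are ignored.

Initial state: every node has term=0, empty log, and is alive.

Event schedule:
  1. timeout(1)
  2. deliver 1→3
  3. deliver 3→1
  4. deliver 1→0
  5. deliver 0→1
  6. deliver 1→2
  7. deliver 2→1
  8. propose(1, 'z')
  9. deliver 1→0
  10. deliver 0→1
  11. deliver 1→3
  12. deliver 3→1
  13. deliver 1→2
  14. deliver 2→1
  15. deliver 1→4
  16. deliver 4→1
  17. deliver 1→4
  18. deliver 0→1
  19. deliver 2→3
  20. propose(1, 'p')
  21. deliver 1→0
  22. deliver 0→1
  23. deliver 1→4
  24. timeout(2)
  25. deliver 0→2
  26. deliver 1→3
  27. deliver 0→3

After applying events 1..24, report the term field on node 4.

1

step 1 timeout(1): 1={cand,t=1,log=-}
step 2 deliver 1→3: 3={foll,t=1,log=-}
step 3 deliver 3→1: —
step 4 deliver 1→0: 0={foll,t=1,log=-}
step 5 deliver 0→1: 1={lead,t=1,log=-}
step 6 deliver 1→2: 2={foll,t=1,log=-}
step 7 deliver 2→1: —
step 8 propose(1,'z'): 1={lead,t=1,log=z}
step 9 deliver 1→0: 0={foll,t=1,log=z}
step 10 deliver 0→1: —
step 11 deliver 1→3: 3={foll,t=1,log=z}
step 12 deliver 3→1: —
step 13 deliver 1→2: 2={foll,t=1,log=z}
step 14 deliver 2→1: —
step 15 deliver 1→4: 4={foll,t=1,log=-}
step 16 deliver 4→1: —
step 17 deliver 1→4: 4={foll,t=1,log=z}
step 18 deliver 0→1: —
step 19 deliver 2→3: —
step 20 propose(1,'p'): 1={lead,t=1,log=z,p}
step 21 deliver 1→0: 0={foll,t=1,log=z,p}
step 22 deliver 0→1: —
step 23 deliver 1→4: 4={foll,t=1,log=z,p}
step 24 timeout(2): 2={cand,t=2,log=z}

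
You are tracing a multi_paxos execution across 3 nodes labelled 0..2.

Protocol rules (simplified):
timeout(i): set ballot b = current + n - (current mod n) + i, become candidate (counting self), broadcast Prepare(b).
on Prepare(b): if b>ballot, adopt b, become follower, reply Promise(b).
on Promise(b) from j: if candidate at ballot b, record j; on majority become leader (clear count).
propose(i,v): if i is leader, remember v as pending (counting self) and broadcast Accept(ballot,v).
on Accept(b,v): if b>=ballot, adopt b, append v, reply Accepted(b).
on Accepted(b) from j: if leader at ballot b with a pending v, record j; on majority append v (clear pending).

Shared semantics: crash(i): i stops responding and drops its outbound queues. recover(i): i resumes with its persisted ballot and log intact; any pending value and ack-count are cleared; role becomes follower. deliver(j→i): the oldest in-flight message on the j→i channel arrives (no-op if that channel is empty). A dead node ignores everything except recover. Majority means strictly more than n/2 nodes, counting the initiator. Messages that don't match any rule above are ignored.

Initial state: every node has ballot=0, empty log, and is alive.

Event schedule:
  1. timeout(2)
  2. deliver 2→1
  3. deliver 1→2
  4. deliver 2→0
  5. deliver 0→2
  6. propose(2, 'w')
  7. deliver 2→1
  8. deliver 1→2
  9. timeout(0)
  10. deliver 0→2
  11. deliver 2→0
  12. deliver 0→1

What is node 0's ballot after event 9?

step 1 timeout(2): 2={cand,b=5,log=-}
step 2 deliver 2→1: 1={foll,b=5,log=-}
step 3 deliver 1→2: 2={lead,b=5,log=-}
step 4 deliver 2→0: 0={foll,b=5,log=-}
step 5 deliver 0→2: —
step 6 propose(2,'w'): —
step 7 deliver 2→1: 1={foll,b=5,log=w}
step 8 deliver 1→2: 2={lead,b=5,log=w}
step 9 timeout(0): 0={cand,b=6,log=-}

6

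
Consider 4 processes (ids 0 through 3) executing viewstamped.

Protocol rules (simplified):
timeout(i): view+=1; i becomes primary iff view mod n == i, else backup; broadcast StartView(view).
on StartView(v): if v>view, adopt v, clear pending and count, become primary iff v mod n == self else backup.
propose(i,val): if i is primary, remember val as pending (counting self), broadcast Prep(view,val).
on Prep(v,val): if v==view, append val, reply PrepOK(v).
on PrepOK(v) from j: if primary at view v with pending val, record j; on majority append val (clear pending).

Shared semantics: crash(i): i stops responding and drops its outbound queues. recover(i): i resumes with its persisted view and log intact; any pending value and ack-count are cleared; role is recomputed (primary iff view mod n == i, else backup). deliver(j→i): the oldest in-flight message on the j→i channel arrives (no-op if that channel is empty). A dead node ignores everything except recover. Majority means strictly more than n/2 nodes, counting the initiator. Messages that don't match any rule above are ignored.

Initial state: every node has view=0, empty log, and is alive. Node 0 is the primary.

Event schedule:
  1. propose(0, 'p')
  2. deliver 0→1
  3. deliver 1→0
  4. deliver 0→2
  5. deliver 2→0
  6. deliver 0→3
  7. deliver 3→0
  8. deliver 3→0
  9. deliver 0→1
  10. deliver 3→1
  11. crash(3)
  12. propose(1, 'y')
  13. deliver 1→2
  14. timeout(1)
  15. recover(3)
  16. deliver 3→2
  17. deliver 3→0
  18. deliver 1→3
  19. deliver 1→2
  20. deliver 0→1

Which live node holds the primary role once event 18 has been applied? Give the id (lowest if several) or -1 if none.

[1] propose(0,'p') → ∅
[2] deliver 0→1 → N1(back v0 [p])
[3] deliver 1→0 → ∅
[4] deliver 0→2 → N2(back v0 [p])
[5] deliver 2→0 → N0(prim v0 [p])
[6] deliver 0→3 → N3(back v0 [p])
[7] deliver 3→0 → ∅
[8] deliver 3→0 → ∅
[9] deliver 0→1 → ∅
[10] deliver 3→1 → ∅
[11] crash(3) → N3(✗back v0 [p])
[12] propose(1,'y') → ∅
[13] deliver 1→2 → ∅
[14] timeout(1) → N1(prim v1 [p])
[15] recover(3) → N3(back v0 [p])
[16] deliver 3→2 → ∅
[17] deliver 3→0 → ∅
[18] deliver 1→3 → N3(back v1 [p])

0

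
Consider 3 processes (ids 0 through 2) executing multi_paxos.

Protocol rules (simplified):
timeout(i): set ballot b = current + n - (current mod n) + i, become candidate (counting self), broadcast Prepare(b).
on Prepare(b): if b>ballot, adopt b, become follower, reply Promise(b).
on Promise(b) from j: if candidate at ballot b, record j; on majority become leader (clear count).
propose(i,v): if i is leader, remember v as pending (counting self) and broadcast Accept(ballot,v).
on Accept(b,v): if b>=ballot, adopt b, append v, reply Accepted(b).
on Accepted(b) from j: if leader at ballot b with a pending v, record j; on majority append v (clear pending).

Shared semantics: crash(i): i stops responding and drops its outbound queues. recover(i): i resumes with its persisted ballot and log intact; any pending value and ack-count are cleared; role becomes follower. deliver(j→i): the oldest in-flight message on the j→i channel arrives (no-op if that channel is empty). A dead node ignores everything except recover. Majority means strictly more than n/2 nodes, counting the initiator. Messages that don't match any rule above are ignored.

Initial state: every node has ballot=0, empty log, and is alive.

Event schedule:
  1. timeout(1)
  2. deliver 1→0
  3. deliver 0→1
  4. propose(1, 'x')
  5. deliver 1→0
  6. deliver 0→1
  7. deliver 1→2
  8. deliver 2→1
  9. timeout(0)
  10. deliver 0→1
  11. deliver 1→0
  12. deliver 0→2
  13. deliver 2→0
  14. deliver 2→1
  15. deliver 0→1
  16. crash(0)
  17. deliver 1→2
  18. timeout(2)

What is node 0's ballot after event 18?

after 1 — timeout(1): n1:cand/b4/[-]
after 2 — deliver 1→0: n0:foll/b4/[-]
after 3 — deliver 0→1: n1:lead/b4/[-]
after 4 — propose(1,'x'): ·
after 5 — deliver 1→0: n0:foll/b4/[x]
after 6 — deliver 0→1: n1:lead/b4/[x]
after 7 — deliver 1→2: n2:foll/b4/[-]
after 8 — deliver 2→1: ·
after 9 — timeout(0): n0:cand/b6/[x]
after 10 — deliver 0→1: n1:foll/b6/[x]
after 11 — deliver 1→0: n0:lead/b6/[x]
after 12 — deliver 0→2: n2:foll/b6/[-]
after 13 — deliver 2→0: ·
after 14 — deliver 2→1: ·
after 15 — deliver 0→1: ·
after 16 — crash(0): n0:✗lead/b6/[x]
after 17 — deliver 1→2: ·
after 18 — timeout(2): n2:cand/b11/[-]

6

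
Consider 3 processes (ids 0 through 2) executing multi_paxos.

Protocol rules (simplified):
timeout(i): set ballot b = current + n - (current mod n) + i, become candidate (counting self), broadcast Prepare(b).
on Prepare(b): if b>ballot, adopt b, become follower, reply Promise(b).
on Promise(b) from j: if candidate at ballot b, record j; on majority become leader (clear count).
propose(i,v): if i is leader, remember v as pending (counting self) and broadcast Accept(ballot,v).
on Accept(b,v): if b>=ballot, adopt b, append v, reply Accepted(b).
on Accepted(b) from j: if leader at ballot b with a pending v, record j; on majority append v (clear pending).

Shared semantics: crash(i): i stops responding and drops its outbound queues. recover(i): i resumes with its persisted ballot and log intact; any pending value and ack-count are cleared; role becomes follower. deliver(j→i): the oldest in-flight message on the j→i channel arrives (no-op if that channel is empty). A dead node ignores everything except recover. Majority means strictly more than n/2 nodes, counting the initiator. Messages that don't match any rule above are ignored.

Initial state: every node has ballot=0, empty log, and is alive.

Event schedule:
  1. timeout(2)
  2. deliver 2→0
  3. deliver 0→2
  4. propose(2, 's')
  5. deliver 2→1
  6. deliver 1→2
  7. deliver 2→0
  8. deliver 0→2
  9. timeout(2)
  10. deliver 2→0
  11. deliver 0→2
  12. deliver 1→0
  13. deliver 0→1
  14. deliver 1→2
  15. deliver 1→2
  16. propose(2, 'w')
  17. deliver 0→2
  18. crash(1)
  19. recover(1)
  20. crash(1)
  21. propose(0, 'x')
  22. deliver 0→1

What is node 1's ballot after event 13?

5

e1 timeout(2): 2[cand,b=5,-]
e2 deliver 2→0: 0[foll,b=5,-]
e3 deliver 0→2: 2[lead,b=5,-]
e4 propose(2,'s'): ·
e5 deliver 2→1: 1[foll,b=5,-]
e6 deliver 1→2: ·
e7 deliver 2→0: 0[foll,b=5,s]
e8 deliver 0→2: 2[lead,b=5,s]
e9 timeout(2): 2[cand,b=8,s]
e10 deliver 2→0: 0[foll,b=8,s]
e11 deliver 0→2: 2[lead,b=8,s]
e12 deliver 1→0: ·
e13 deliver 0→1: ·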